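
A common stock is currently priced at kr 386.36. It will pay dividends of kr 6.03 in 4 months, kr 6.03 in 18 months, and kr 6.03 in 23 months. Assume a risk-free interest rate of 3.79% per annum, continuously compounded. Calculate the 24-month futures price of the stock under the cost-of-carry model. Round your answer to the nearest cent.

kr 398.17

PV(dividends) I = 6.03·e^(−0.0379·4/12) + 6.03·e^(−0.0379·18/12) + 6.03·e^(−0.0379·23/12)
I = 5.9543 + 5.6968 + 5.6075 = 17.2586
F = (S − I)·e^(rT) = (386.36 − 17.2586) · e^(0.0379·24/12)
= 369.1014 · e^0.075800 = 369.1014 × 1.078747 = kr 398.17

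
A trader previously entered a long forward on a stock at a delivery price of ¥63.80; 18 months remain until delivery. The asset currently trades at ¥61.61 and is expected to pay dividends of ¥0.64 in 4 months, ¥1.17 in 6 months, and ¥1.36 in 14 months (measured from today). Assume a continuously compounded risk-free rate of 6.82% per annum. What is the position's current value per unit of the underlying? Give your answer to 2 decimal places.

PV(remaining dividends) I = 0.64·e^(−0.0682·4/12) + 1.17·e^(−0.0682·6/12) + 1.36·e^(−0.0682·14/12) = 3.0124
Current forward F = (S − I)·e^(rT) = (61.61 − 3.0124)·e^(0.0682·18/12) = 58.5976 × 1.107716 = 64.9095
Value (long) = (F − K)·e^(−rT) = (64.9095 − 63.80) × 0.902759 = 1.0016
Value = ¥1.00

¥1.00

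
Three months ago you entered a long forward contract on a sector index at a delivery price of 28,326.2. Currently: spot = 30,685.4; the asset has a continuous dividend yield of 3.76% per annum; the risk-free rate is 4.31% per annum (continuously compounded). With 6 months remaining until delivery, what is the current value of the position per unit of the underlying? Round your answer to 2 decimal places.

Current fair forward for the remaining 6 months: F = S·e^((r − q)·T), (r − q) = 0.0431 − 0.0376 = 0.0055
F = 30685.4 · e^(0.0055 × 6/12) = 30685.4 × 1.00275378 = 30769.9008
Value of long forward = (F − K)·e^(−rT) = (30769.9008 − 28326.2) · e^(−0.0431·6/12)
= 2443.7008 × 0.97868054 = 2391.60

2391.60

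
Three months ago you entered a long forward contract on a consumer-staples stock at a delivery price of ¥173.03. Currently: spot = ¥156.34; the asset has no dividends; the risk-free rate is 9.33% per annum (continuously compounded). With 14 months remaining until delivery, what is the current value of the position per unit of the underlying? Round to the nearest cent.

Current fair forward for the remaining 14 months: F = S·e^(r·T), r = 0.0933
F = 156.34 · e^(0.0933 × 14/12) = 156.34 × 1.114995 = 174.3183
Value of long forward = (F − K)·e^(−rT) = (174.3183 − 173.03) · e^(−0.0933·14/12)
= 1.2883 × 0.896865 = 1.16

¥1.16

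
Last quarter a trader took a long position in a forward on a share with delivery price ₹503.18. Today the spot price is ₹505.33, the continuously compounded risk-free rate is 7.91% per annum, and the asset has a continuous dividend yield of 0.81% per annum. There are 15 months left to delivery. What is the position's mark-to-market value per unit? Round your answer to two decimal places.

₹44.43

Current fair forward for the remaining 15 months: F = S·e^((r − q)·T), (r − q) = 0.0791 − 0.0081 = 0.0710
F = 505.33 · e^(0.0710 × 15/12) = 505.33 × 1.092807 = 552.2282
Value of long forward = (F − K)·e^(−rT) = (552.2282 − 503.18) · e^(−0.0791·15/12)
= 49.0482 × 0.905856 = 44.43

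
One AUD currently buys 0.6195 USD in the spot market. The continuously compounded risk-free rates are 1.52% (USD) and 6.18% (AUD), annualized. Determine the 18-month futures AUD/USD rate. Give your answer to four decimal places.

0.5777

F = S·e^((r_USD − r_AUD)T) = 0.6195 · e^((0.0152 − 0.0618) × 18/12)
= 0.6195 · e^-0.069900 = 0.6195 × 0.932487
F = 0.5777 USD per AUD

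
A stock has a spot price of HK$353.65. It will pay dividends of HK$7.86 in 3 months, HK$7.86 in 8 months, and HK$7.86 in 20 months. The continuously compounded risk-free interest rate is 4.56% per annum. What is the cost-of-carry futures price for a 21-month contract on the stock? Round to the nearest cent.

HK$358.46

PV(dividends) I = 7.86·e^(−0.0456·3/12) + 7.86·e^(−0.0456·8/12) + 7.86·e^(−0.0456·20/12)
I = 7.7709 + 7.6247 + 7.2848 = 22.6804
F = (S − I)·e^(rT) = (353.65 − 22.6804) · e^(0.0456·21/12)
= 330.9696 · e^0.079800 = 330.9696 × 1.083070 = HK$358.46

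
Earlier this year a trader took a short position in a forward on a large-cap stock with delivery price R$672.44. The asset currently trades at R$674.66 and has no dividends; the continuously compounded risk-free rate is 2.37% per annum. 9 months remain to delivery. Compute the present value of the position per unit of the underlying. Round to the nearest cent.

-R$14.07

Current fair forward for the remaining 9 months: F = S·e^(r·T), r = 0.0237
F = 674.66 · e^(0.0237 × 9/12) = 674.66 × 1.017934 = 686.7594
Value of long forward = (F − K)·e^(−rT) = (686.7594 − 672.44) · e^(−0.0237·9/12)
= 14.3194 × 0.982382 = 14.07
Short position value = −(long value) = -R$14.07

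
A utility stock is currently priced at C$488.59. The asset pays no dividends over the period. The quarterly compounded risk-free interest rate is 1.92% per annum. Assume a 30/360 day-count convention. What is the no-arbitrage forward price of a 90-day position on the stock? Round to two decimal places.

F = S · (1+r/4)^(4T)
= 488.59 × 1.004800
F = C$490.94

C$490.94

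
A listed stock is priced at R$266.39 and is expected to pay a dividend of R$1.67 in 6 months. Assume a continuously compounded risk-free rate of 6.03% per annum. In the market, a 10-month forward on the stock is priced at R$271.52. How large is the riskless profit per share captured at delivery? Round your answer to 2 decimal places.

R$6.89 per share

PV(dividends) I = 1.67·e^(−0.0603·6/12) = 1.6204
Fair forward F* = (S − I)·e^(rT) = (266.39 − 1.6204)·e^0.050250 = 264.7696 × 1.051534 = 278.4142
Market R$271.52 < fair 278.4142: forward underpriced → reverse cash-and-carry (short the stock, invest proceeds at r, pay the dividends, go long the forward).
Profit at T = |F_mkt − F*| = |271.52 − 278.4142| = R$6.89 per share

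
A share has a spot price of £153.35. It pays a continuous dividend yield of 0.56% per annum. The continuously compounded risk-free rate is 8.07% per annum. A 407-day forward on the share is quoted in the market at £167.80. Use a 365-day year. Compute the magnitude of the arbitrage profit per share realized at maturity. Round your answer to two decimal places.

£1.06 per share

Fair forward: F* = S·e^(carry·T), with carry = (r − q) = 0.0807 − 0.0056 = 0.0751
F* = 153.35 · e^(0.0751 × 407/365) = 153.35 · e^0.083742 = 153.35 × 1.087348 = £166.7448
Market £167.80 > fair £166.7448: forward overpriced → cash-and-carry (buy spot, short the forward).
At maturity, profit = |F_mkt − F*| = |167.80 − 166.7448| = £1.06 per share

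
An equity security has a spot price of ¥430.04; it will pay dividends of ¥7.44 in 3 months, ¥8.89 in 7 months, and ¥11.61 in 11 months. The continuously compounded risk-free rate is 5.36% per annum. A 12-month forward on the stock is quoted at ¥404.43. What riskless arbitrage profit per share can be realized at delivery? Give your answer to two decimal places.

PV(dividends) I = 7.44·e^(−0.0536·3/12) + 8.89·e^(−0.0536·7/12) + 11.61·e^(−0.0536·11/12) = 27.0107
Fair forward F* = (S − I)·e^(rT) = (430.04 − 27.0107)·e^0.053600 = 403.0293 × 1.055062 = 425.2209
Market ¥404.43 < fair 425.2209: forward underpriced → reverse cash-and-carry (short the stock, invest proceeds at r, pay the dividends, go long the forward).
Profit at T = |F_mkt − F*| = |404.43 − 425.2209| = ¥20.79 per share

¥20.79 per share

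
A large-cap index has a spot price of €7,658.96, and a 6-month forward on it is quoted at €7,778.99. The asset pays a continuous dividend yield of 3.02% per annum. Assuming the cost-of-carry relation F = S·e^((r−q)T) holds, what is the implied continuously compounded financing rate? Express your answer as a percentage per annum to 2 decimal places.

6.13%

From F = S·e^((r−q)T): (r − q) = ln(F/S)/T
ln(7778.99/7658.96) = ln(1.015672) = 0.015550
(r − q) = 0.015550 / (6/12) = 0.031100
r = ln(F/S)/T + q = 0.031100 + 0.0302 = 0.061300
r = 6.13%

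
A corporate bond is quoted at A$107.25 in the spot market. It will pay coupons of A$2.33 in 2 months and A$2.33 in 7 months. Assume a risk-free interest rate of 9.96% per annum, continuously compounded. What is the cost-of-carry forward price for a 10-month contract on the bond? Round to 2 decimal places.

A$111.65

PV(coupons) I = 2.33·e^(−0.0996·2/12) + 2.33·e^(−0.0996·7/12)
I = 2.2916 + 2.1985 = 4.4901
F = (S − I)·e^(rT) = (107.25 − 4.4901) · e^(0.0996·10/12)
= 102.7599 · e^0.083000 = 102.7599 × 1.086542 = A$111.65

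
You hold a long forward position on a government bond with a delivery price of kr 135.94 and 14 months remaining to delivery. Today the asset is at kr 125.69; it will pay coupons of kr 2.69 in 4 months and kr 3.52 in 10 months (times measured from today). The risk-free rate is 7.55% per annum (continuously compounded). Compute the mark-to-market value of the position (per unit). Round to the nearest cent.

PV(remaining coupons) I = 2.69·e^(−0.0755·4/12) + 3.52·e^(−0.0755·10/12) = 5.9285
Current forward F = (S − I)·e^(rT) = (125.69 − 5.9285)·e^(0.0755·14/12) = 119.7615 × 1.092079 = 130.7890
Value (long) = (F − K)·e^(−rT) = (130.7890 − 135.94) × 0.915685 = -4.7167
Value = -kr 4.72

-kr 4.72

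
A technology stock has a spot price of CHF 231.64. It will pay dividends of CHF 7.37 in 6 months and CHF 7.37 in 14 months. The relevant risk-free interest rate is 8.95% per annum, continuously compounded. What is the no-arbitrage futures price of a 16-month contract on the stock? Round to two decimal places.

CHF 245.58

PV(dividends) I = 7.37·e^(−0.0895·6/12) + 7.37·e^(−0.0895·14/12)
I = 7.0475 + 6.6393 = 13.6868
F = (S − I)·e^(rT) = (231.64 − 13.6868) · e^(0.0895·16/12)
= 217.9532 · e^0.119333 = 217.9532 × 1.126745 = CHF 245.58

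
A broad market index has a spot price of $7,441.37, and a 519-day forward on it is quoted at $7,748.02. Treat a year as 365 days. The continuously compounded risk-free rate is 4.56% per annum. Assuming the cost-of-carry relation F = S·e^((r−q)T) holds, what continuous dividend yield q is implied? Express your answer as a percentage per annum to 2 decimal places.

1.72%

From F = S·e^((r−q)T): (r − q) = ln(F/S)/T
ln(7748.02/7441.37) = ln(1.041209) = 0.040383
(r − q) = 0.040383 / (519/365) = 0.028400
q = r − ln(F/S)/T = 0.0456 − 0.028400 = 0.017200
q = 1.72%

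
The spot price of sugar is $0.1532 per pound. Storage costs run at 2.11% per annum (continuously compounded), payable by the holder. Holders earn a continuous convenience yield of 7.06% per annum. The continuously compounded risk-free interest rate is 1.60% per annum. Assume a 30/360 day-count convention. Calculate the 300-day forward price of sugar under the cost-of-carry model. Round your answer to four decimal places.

Net carry = r + u − y = 0.0160 + 0.0211 − 0.0706 = -0.0335
F = S·e^((r+u−y)T) = 0.1532 · e^(-0.0335 × 300/360) = 0.1532 · e^-0.027917
= 0.1532 × 0.972469 = $0.1490 per pound

$0.1490 per pound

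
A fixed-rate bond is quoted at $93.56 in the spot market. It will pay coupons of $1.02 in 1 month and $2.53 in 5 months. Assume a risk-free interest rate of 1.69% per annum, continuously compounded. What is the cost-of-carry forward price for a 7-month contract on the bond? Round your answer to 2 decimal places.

PV(coupons) I = 1.02·e^(−0.0169·1/12) + 2.53·e^(−0.0169·5/12)
I = 1.0186 + 2.5122 = 3.5308
F = (S − I)·e^(rT) = (93.56 − 3.5308) · e^(0.0169·7/12)
= 90.0292 · e^0.009858 = 90.0292 × 1.009907 = $90.92

$90.92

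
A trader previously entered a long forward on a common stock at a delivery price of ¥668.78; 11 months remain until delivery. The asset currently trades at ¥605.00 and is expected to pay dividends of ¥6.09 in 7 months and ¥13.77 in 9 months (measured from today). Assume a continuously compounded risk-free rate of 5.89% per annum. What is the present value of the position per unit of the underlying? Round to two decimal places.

-¥47.69

PV(remaining dividends) I = 6.09·e^(−0.0589·7/12) + 13.77·e^(−0.0589·9/12) = 19.0593
Current forward F = (S − I)·e^(rT) = (605.00 − 19.0593)·e^(0.0589·11/12) = 585.9407 × 1.055476 = 618.4463
Value (long) = (F − K)·e^(−rT) = (618.4463 − 668.78) × 0.947440 = -47.6882
Value = -¥47.69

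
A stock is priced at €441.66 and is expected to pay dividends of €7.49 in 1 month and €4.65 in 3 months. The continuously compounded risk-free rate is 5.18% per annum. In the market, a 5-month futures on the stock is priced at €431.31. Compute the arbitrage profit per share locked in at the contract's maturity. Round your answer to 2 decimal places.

PV(dividends) I = 7.49·e^(−0.0518·1/12) + 4.65·e^(−0.0518·3/12) = 12.0479
Fair futures F* = (S − I)·e^(rT) = (441.66 − 12.0479)·e^0.021583 = 429.6121 × 1.021818 = 438.9854
Market €431.31 < fair 438.9854: forward underpriced → reverse cash-and-carry (short the stock, invest proceeds at r, pay the dividends, go long the forward).
Profit at T = |F_mkt − F*| = |431.31 − 438.9854| = €7.68 per share

€7.68 per share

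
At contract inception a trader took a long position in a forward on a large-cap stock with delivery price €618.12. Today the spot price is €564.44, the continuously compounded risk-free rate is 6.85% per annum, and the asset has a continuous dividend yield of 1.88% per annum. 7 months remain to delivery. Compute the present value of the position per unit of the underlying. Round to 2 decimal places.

Current fair forward for the remaining 7 months: F = S·e^((r − q)·T), (r − q) = 0.0685 − 0.0188 = 0.0497
F = 564.44 · e^(0.0497 × 7/12) = 564.44 × 1.029416 = 581.0436
Value of long forward = (F − K)·e^(−rT) = (581.0436 − 618.12) · e^(−0.0685·7/12)
= -37.0764 × 0.960829 = -35.62

-€35.62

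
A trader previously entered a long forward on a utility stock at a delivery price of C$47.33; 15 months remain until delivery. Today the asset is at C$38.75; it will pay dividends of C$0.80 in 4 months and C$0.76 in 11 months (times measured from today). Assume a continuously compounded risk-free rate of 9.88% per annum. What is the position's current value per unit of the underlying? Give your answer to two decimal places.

-C$4.55

PV(remaining dividends) I = 0.80·e^(−0.0988·4/12) + 0.76·e^(−0.0988·11/12) = 1.4683
Current forward F = (S − I)·e^(rT) = (38.75 − 1.4683)·e^(0.0988·15/12) = 37.2817 × 1.131450 = 42.1824
Value (long) = (F − K)·e^(−rT) = (42.1824 − 47.33) × 0.883822 = -4.5496
Value = -C$4.55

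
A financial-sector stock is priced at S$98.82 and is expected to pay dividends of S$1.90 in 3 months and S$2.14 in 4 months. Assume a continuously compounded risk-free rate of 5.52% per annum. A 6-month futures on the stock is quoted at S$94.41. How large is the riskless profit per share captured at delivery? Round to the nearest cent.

PV(dividends) I = 1.90·e^(−0.0552·3/12) + 2.14·e^(−0.0552·4/12) = 3.9749
Fair futures F* = (S − I)·e^(rT) = (98.82 − 3.9749)·e^0.027600 = 94.8451 × 1.027984 = 97.4992
Market S$94.41 < fair 97.4992: forward underpriced → reverse cash-and-carry (short the stock, invest proceeds at r, pay the dividends, go long the forward).
Profit at T = |F_mkt − F*| = |94.41 − 97.4992| = S$3.09 per share

S$3.09 per share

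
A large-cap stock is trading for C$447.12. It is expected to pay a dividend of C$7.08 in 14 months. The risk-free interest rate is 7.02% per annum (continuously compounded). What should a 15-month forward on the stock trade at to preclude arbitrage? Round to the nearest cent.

C$481.01

PV(dividends) I = 7.08·e^(−0.0702·14/12)
I = 6.5233
F = (S − I)·e^(rT) = (447.12 − 6.5233) · e^(0.0702·15/12)
= 440.5967 · e^0.087750 = 440.5967 × 1.091715 = C$481.01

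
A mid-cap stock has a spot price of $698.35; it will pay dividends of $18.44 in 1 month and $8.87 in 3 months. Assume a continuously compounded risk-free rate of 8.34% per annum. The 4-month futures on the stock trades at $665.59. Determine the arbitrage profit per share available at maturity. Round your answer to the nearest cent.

$24.69 per share

PV(dividends) I = 18.44·e^(−0.0834·1/12) + 8.87·e^(−0.0834·3/12) = 26.9993
Fair futures F* = (S − I)·e^(rT) = (698.35 − 26.9993)·e^0.027800 = 671.3507 × 1.028190 = 690.2761
Market $665.59 < fair 690.2761: forward underpriced → reverse cash-and-carry (short the stock, invest proceeds at r, pay the dividends, go long the forward).
Profit at T = |F_mkt − F*| = |665.59 − 690.2761| = $24.69 per share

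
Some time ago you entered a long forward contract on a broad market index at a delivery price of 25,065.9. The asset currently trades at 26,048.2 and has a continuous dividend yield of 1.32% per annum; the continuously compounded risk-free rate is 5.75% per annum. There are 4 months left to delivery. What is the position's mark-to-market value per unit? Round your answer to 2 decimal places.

1343.79

Current fair forward for the remaining 4 months: F = S·e^((r − q)·T), (r − q) = 0.0575 − 0.0132 = 0.0443
F = 26048.2 · e^(0.0443 × 4/12) = 26048.2 × 1.01487623 = 26435.6990
Value of long forward = (F − K)·e^(−rT) = (26435.6990 − 25065.9) · e^(−0.0575·4/12)
= 1369.7990 × 0.98101585 = 1343.79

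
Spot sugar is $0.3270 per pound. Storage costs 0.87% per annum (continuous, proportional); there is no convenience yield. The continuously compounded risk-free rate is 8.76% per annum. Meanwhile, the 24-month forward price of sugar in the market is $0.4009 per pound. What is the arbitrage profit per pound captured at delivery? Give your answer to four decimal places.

Fair forward: F* = S·e^(carry·T), with carry = (r + u) = 0.0876 + 0.0087 = 0.0963
F* = 0.3270 · e^(0.0963 × 24/12) = 0.3270 · e^0.192600 = 0.3270 × 1.212398 = $0.3965
Market $0.4009 > fair $0.3965: forward overpriced → cash-and-carry (buy spot, short the forward).
At maturity, profit = |F_mkt − F*| = |0.4009 − 0.3965| = $0.0044 per pound

$0.0044 per pound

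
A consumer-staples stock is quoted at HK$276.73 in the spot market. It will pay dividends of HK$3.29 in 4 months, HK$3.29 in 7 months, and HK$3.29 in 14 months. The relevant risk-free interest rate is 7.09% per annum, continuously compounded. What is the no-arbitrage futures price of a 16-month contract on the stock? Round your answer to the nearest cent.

HK$293.84

PV(dividends) I = 3.29·e^(−0.0709·4/12) + 3.29·e^(−0.0709·7/12) + 3.29·e^(−0.0709·14/12)
I = 3.2132 + 3.1567 + 3.0288 = 9.3987
F = (S − I)·e^(rT) = (276.73 − 9.3987) · e^(0.0709·16/12)
= 267.3313 · e^0.094533 = 267.3313 × 1.099145 = HK$293.84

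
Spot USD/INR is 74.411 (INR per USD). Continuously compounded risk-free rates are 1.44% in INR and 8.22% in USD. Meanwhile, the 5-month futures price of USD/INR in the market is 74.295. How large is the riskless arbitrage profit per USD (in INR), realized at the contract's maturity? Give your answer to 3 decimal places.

Fair futures: F* = S·e^(carry·T), with carry = (r_INR − r_USD) = 0.0144 − 0.0822 = -0.0678
F* = 74.411 · e^(-0.0678 × 5/12) = 74.411 · e^-0.028250 = 74.411 × 0.972145 = 72.3383
Market 74.295 > fair 72.3383: forward overpriced → cash-and-carry (buy spot, short the forward).
At maturity, profit = |F_mkt − F*| = |74.295 − 72.3383| = 1.957 per USD (in INR)

1.957 per USD (in INR)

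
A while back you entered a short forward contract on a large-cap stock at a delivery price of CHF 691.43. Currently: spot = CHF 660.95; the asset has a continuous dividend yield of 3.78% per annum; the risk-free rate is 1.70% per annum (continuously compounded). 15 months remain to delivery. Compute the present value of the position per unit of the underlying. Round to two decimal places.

CHF 46.45

Current fair forward for the remaining 15 months: F = S·e^((r − q)·T), (r − q) = 0.0170 − 0.0378 = -0.0208
F = 660.95 · e^(-0.0208 × 15/12) = 660.95 × 0.974335 = 643.9867
Value of long forward = (F − K)·e^(−rT) = (643.9867 − 691.43) · e^(−0.0170·15/12)
= -47.4433 × 0.978974 = -46.45
Short position value = −(long value) = CHF 46.45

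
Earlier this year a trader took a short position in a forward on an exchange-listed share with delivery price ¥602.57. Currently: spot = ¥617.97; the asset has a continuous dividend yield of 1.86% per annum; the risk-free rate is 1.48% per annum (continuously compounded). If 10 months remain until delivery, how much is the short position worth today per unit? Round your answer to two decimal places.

-¥13.28

Current fair forward for the remaining 10 months: F = S·e^((r − q)·T), (r − q) = 0.0148 − 0.0186 = -0.0038
F = 617.97 · e^(-0.0038 × 10/12) = 617.97 × 0.996838 = 616.0160
Value of long forward = (F − K)·e^(−rT) = (616.0160 − 602.57) · e^(−0.0148·10/12)
= 13.4460 × 0.987742 = 13.28
Short position value = −(long value) = -¥13.28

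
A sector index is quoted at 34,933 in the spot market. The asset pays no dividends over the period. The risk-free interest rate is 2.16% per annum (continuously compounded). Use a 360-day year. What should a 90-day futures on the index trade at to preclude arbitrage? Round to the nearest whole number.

35,122

F = S·e^(rT) = 34933 · e^(0.0216 × 90/360)
= 34933 · e^0.005400 = 34933 × 1.005415
F = 35,122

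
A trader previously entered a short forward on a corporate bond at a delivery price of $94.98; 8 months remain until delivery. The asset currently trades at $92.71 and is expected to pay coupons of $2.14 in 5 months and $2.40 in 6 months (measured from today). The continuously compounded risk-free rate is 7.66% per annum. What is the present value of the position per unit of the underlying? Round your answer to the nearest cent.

PV(remaining coupons) I = 2.14·e^(−0.0766·5/12) + 2.40·e^(−0.0766·6/12) = 4.3826
Current forward F = (S − I)·e^(rT) = (92.71 − 4.3826)·e^(0.0766·8/12) = 88.3274 × 1.052393 = 92.9551
Value (long) = (F − K)·e^(−rT) = (92.9551 − 94.98) × 0.950215 = -1.9241
Short position value = −(long value) = $1.92

$1.92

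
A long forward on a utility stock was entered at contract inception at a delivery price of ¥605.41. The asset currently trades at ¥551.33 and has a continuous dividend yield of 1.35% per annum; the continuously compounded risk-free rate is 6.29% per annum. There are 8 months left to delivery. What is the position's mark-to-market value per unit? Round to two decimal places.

-¥34.16

Current fair forward for the remaining 8 months: F = S·e^((r − q)·T), (r − q) = 0.0629 − 0.0135 = 0.0494
F = 551.33 · e^(0.0494 × 8/12) = 551.33 × 1.033482 = 569.7896
Value of long forward = (F − K)·e^(−rT) = (569.7896 − 605.41) · e^(−0.0629·8/12)
= -35.6204 × 0.958934 = -34.16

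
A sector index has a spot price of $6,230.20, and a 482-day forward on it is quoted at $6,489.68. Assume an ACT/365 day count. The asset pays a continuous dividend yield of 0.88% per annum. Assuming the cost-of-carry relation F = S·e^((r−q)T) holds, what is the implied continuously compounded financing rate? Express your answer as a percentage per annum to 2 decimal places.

From F = S·e^((r−q)T): (r − q) = ln(F/S)/T
ln(6489.68/6230.20) = ln(1.041649) = 0.040805
(r − q) = 0.040805 / (482/365) = 0.030900
r = ln(F/S)/T + q = 0.030900 + 0.0088 = 0.039700
r = 3.97%

3.97%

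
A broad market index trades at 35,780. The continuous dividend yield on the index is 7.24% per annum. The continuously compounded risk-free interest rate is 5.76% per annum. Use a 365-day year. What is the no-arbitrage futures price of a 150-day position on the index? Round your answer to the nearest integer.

F = S·e^((r − q)T) = 35780 · e^((0.0576 − 0.0724) × 150/365)
= 35780 · e^-0.006082 = 35780 × 0.993936
F = 35,563

35,563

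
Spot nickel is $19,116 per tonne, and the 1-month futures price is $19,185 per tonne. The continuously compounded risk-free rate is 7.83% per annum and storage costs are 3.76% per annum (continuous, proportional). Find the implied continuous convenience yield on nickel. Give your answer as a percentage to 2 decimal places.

7.27%

F = S·e^((r+u−y)T) ⇒ (r+u−y) = ln(F/S)/T
ln(19185/19116) = 0.003603; /T ⇒ 0.043236
y = r + u − ln(F/S)/T = 0.0783 + 0.0376 − 0.043236 = 0.072664
y = 7.27%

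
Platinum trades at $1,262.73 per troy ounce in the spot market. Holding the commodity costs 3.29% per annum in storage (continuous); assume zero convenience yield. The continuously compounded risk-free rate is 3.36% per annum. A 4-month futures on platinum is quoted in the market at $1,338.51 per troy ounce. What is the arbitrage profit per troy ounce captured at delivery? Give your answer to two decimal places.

Fair futures: F* = S·e^(carry·T), with carry = (r + u) = 0.0336 + 0.0329 = 0.0665
F* = 1262.73 · e^(0.0665 × 4/12) = 1262.73 · e^0.02216667 = 1262.73 × 1.02241418 = $1291.0331
Market $1338.51 > fair $1291.0331: forward overpriced → cash-and-carry (buy spot, short the forward).
At maturity, profit = |F_mkt − F*| = |1338.51 − 1291.0331| = $47.48 per troy ounce

$47.48 per troy ounce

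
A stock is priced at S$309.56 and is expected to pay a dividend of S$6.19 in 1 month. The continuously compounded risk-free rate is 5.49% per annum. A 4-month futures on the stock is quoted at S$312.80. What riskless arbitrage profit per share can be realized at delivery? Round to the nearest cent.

PV(dividends) I = 6.19·e^(−0.0549·1/12) = 6.1617
Fair futures F* = (S − I)·e^(rT) = (309.56 − 6.1617)·e^0.018300 = 303.3983 × 1.018468 = 309.0015
Market S$312.80 > fair 309.0015: forward overpriced → cash-and-carry (borrow at r, buy the stock and collect the dividends, short the forward).
Profit at T = |F_mkt − F*| = |312.80 − 309.0015| = S$3.80 per share

S$3.80 per share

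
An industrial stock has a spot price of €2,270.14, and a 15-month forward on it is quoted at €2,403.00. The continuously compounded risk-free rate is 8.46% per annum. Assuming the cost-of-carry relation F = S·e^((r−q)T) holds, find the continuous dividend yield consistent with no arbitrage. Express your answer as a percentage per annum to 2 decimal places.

3.91%

From F = S·e^((r−q)T): (r − q) = ln(F/S)/T
ln(2403.00/2270.14) = ln(1.058525) = 0.056876
(r − q) = 0.056876 / (15/12) = 0.045501
q = r − ln(F/S)/T = 0.0846 − 0.045501 = 0.039099
q = 3.91%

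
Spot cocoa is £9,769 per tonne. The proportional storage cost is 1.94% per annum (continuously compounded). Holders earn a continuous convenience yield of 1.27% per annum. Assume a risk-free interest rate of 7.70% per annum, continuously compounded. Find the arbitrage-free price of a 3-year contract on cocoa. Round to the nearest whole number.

Net carry = r + u − y = 0.0770 + 0.0194 − 0.0127 = 0.0837
F = S·e^((r+u−y)T) = 9769 · e^(0.0837 × 3) = 9769 · e^0.251100
= 9769 × 1.285439 = £12,557 per tonne

£12,557 per tonne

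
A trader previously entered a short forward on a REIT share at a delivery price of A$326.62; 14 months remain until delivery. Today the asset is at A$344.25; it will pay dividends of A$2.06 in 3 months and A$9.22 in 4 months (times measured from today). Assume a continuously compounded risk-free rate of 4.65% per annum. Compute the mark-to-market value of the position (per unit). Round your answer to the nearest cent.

-A$23.76

PV(remaining dividends) I = 2.06·e^(−0.0465·3/12) + 9.22·e^(−0.0465·4/12) = 11.1144
Current forward F = (S − I)·e^(rT) = (344.25 − 11.1144)·e^(0.0465·14/12) = 333.1356 × 1.055749 = 351.7076
Value (long) = (F − K)·e^(−rT) = (351.7076 − 326.62) × 0.947195 = 23.7628
Short position value = −(long value) = -A$23.76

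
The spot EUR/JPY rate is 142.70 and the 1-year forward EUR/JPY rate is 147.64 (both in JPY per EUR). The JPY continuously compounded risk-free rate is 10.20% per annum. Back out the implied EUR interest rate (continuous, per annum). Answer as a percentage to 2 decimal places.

F = S·e^((r_JPY − r_EUR)T) ⇒ r_EUR = r_JPY − ln(F/S)/T
ln(147.64/142.70) = 0.034032; /(1) = 0.034032
r_EUR = 0.1020 − 0.034032 = 0.067968
r_EUR = 6.80%

6.80%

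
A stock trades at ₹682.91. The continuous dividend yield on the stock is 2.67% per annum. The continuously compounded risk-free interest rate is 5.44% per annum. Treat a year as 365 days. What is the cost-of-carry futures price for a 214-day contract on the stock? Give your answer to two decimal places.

F = S·e^((r − q)T) = 682.91 · e^((0.0544 − 0.0267) × 214/365)
= 682.91 · e^0.016241 = 682.91 × 1.016374
F = ₹694.09

₹694.09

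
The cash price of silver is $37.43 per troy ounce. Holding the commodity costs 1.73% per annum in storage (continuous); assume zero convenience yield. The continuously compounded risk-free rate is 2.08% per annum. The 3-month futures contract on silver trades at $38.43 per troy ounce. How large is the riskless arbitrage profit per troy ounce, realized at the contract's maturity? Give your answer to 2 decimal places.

Fair futures: F* = S·e^(carry·T), with carry = (r + u) = 0.0208 + 0.0173 = 0.0381
F* = 37.43 · e^(0.0381 × 3/12) = 37.43 · e^0.009525 = 37.43 × 1.009571 = $37.7882
Market $38.43 > fair $37.7882: forward overpriced → cash-and-carry (buy spot, short the forward).
At maturity, profit = |F_mkt − F*| = |38.43 − 37.7882| = $0.64 per troy ounce

$0.64 per troy ounce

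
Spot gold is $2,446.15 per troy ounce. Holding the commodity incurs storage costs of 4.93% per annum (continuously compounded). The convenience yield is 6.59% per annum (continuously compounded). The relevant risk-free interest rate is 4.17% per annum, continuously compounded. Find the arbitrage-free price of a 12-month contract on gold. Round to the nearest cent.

Net carry = r + u − y = 0.0417 + 0.0493 − 0.0659 = 0.0251
F = S·e^((r+u−y)T) = 2446.15 · e^(0.0251 × 12/12) = 2446.15 · e^0.02510000
= 2446.15 × 1.02541766 = $2,508.33 per troy ounce

$2,508.33 per troy ounce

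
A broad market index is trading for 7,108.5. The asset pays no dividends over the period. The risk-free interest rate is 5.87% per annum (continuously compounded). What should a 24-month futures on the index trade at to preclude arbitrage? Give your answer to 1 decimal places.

F = S·e^(rT) = 7108.5 · e^(0.0587 × 24/12)
= 7108.5 · e^0.117400 = 7108.5 × 1.124569
F = 7,994.0

7,994.0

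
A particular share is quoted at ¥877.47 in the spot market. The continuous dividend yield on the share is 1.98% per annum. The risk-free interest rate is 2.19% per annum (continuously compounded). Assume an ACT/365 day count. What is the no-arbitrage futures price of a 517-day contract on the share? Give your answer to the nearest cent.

¥880.08

F = S·e^((r − q)T) = 877.47 · e^((0.0219 − 0.0198) × 517/365)
= 877.47 · e^0.002975 = 877.47 × 1.002979
F = ¥880.08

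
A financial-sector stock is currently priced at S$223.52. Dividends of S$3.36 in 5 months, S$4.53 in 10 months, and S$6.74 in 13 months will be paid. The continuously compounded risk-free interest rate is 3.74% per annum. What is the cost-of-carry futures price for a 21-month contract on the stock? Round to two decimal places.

S$223.51

PV(dividends) I = 3.36·e^(−0.0374·5/12) + 4.53·e^(−0.0374·10/12) + 6.74·e^(−0.0374·13/12)
I = 3.3080 + 4.3910 + 6.4724 = 14.1714
F = (S − I)·e^(rT) = (223.52 − 14.1714) · e^(0.0374·21/12)
= 209.3486 · e^0.065450 = 209.3486 × 1.067639 = S$223.51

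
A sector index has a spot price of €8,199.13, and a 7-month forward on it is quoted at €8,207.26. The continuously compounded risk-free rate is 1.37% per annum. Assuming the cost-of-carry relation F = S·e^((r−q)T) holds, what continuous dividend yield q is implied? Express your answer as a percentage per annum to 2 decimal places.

1.20%

From F = S·e^((r−q)T): (r − q) = ln(F/S)/T
ln(8207.26/8199.13) = ln(1.000992) = 0.000992
(r − q) = 0.000992 / (7/12) = 0.001701
q = r − ln(F/S)/T = 0.0137 − 0.001701 = 0.011999
q = 1.20%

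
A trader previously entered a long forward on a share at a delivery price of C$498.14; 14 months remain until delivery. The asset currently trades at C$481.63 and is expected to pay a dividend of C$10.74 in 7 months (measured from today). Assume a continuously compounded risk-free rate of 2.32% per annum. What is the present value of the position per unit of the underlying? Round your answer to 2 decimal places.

-C$13.80

PV(remaining dividends) I = 10.74·e^(−0.0232·7/12) = 10.5956
Current forward F = (S − I)·e^(rT) = (481.63 − 10.5956)·e^(0.0232·14/12) = 471.0344 × 1.027436 = 483.9577
Value (long) = (F − K)·e^(−rT) = (483.9577 − 498.14) × 0.973296 = -13.8036
Value = -C$13.80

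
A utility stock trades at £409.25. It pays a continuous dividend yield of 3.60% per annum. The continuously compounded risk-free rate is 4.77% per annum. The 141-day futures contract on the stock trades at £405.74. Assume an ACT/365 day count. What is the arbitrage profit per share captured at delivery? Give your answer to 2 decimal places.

Fair futures: F* = S·e^(carry·T), with carry = (r − q) = 0.0477 − 0.0360 = 0.0117
F* = 409.25 · e^(0.0117 × 141/365) = 409.25 · e^0.004520 = 409.25 × 1.004530 = £411.1039
Market £405.74 < fair £411.1039: forward underpriced → reverse cash-and-carry (short spot, go long the forward).
At maturity, profit = |F_mkt − F*| = |405.74 − 411.1039| = £5.36 per share

£5.36 per share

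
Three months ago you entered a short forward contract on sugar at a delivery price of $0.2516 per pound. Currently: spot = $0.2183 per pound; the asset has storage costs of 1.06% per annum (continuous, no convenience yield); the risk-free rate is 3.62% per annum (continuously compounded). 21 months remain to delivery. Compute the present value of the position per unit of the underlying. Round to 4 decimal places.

Current fair forward for the remaining 21 months: F = S·e^((r + u)·T), (r + u) = 0.0362 + 0.0106 = 0.0468
F = 0.2183 · e^(0.0468 × 21/12) = 0.2183 × 1.085347 = 0.2369
Value of long forward = (F − K)·e^(−rT) = (0.2369 − 0.2516) · e^(−0.0362·21/12)
= -0.0147 × 0.938615 = -0.0138
Short position value = −(long value) = $0.0138

$0.0138 per pound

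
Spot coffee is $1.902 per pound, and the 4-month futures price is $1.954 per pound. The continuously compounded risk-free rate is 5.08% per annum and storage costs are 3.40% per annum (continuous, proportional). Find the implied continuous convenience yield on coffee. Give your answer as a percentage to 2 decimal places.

0.39%

F = S·e^((r+u−y)T) ⇒ (r+u−y) = ln(F/S)/T
ln(1.954/1.902) = 0.026973; /T ⇒ 0.080919
y = r + u − ln(F/S)/T = 0.0508 + 0.0340 − 0.080919 = 0.003881
y = 0.39%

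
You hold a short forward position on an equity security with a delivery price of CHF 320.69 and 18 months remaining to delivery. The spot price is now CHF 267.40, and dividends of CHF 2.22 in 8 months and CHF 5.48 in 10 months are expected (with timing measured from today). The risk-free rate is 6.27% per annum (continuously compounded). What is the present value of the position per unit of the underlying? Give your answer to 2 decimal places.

CHF 31.83

PV(remaining dividends) I = 2.22·e^(−0.0627·8/12) + 5.48·e^(−0.0627·10/12) = 7.3301
Current forward F = (S − I)·e^(rT) = (267.40 − 7.3301)·e^(0.0627·18/12) = 260.0699 × 1.098615 = 285.7167
Value (long) = (F − K)·e^(−rT) = (285.7167 − 320.69) × 0.910237 = -31.8340
Short position value = −(long value) = CHF 31.83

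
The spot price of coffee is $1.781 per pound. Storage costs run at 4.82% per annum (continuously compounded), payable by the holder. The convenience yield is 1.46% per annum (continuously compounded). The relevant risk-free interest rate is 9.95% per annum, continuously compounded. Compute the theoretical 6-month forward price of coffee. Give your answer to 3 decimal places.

Net carry = r + u − y = 0.0995 + 0.0482 − 0.0146 = 0.1331
F = S·e^((r+u−y)T) = 1.781 · e^(0.1331 × 6/12) = 1.781 · e^0.066550
= 1.781 × 1.068814 = $1.904 per pound

$1.904 per pound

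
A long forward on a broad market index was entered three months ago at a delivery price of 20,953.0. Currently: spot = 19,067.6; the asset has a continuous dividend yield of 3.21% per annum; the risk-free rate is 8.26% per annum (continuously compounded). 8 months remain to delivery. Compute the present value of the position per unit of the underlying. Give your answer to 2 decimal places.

-1166.49

Current fair forward for the remaining 8 months: F = S·e^((r − q)·T), (r − q) = 0.0826 − 0.0321 = 0.0505
F = 19067.6 · e^(0.0505 × 8/12) = 19067.6 × 1.03423980 = 19720.4708
Value of long forward = (F − K)·e^(−rT) = (19720.4708 − 20953.0) · e^(−0.0826·8/12)
= -1232.5292 × 0.94642205 = -1166.49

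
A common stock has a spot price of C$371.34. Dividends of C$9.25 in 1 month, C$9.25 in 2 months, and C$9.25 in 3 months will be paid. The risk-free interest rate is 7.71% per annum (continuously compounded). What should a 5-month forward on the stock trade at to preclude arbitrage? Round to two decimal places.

C$355.17

PV(dividends) I = 9.25·e^(−0.0771·1/12) + 9.25·e^(−0.0771·2/12) + 9.25·e^(−0.0771·3/12)
I = 9.1908 + 9.1319 + 9.0734 = 27.3961
F = (S − I)·e^(rT) = (371.34 − 27.3961) · e^(0.0771·5/12)
= 343.9439 · e^0.032125 = 343.9439 × 1.032647 = C$355.17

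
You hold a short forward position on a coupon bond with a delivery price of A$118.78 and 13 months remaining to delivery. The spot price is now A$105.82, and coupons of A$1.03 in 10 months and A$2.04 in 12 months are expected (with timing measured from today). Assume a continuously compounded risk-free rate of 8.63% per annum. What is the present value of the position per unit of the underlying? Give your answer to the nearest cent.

PV(remaining coupons) I = 1.03·e^(−0.0863·10/12) + 2.04·e^(−0.0863·12/12) = 2.8299
Current forward F = (S − I)·e^(rT) = (105.82 − 2.8299)·e^(0.0863·13/12) = 102.9901 × 1.098001 = 113.0832
Value (long) = (F − K)·e^(−rT) = (113.0832 − 118.78) × 0.910746 = -5.1883
Short position value = −(long value) = A$5.19

A$5.19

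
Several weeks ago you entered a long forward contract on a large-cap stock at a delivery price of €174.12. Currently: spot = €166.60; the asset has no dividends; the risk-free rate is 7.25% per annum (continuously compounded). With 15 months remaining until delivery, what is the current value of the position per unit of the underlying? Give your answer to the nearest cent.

€7.57

Current fair forward for the remaining 15 months: F = S·e^(r·T), r = 0.0725
F = 166.60 · e^(0.0725 × 15/12) = 166.60 × 1.094858 = 182.4033
Value of long forward = (F − K)·e^(−rT) = (182.4033 − 174.12) · e^(−0.0725·15/12)
= 8.2833 × 0.913360 = 7.57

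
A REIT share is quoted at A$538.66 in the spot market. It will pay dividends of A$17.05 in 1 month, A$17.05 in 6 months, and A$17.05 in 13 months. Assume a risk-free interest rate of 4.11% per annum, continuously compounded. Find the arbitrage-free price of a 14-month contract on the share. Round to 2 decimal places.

A$512.66

PV(dividends) I = 17.05·e^(−0.0411·1/12) + 17.05·e^(−0.0411·6/12) + 17.05·e^(−0.0411·13/12)
I = 16.9917 + 16.7032 + 16.3075 = 50.0024
F = (S − I)·e^(rT) = (538.66 − 50.0024) · e^(0.0411·14/12)
= 488.6576 · e^0.047950 = 488.6576 × 1.049118 = A$512.66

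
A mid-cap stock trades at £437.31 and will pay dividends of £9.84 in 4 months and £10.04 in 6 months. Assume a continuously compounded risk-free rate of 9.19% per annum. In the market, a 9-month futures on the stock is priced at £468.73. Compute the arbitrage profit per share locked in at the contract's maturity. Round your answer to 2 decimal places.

£20.71 per share

PV(dividends) I = 9.84·e^(−0.0919·4/12) + 10.04·e^(−0.0919·6/12) = 19.1322
Fair futures F* = (S − I)·e^(rT) = (437.31 − 19.1322)·e^0.068925 = 418.1778 × 1.071356 = 448.0173
Market £468.73 > fair 448.0173: forward overpriced → cash-and-carry (borrow at r, buy the stock and collect the dividends, short the forward).
Profit at T = |F_mkt − F*| = |468.73 − 448.0173| = £20.71 per share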